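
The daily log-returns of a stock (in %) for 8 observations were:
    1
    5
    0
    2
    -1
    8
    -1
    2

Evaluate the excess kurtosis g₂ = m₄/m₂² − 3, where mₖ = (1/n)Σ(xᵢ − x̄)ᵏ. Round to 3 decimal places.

x̄ = 2.0000
Σ(xᵢ − x̄)² = 68.0000 ⇒ m₂ = 8.50000
Σ(xᵢ − x̄)⁴ = 1556.0000 ⇒ m₄ = 194.50000
m₂² = 72.25000
g₂ = m₄/m₂² − 3 = 2.69204 − 3 ≈ -0.308

-0.308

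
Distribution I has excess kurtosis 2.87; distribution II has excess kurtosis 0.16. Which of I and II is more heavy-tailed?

I

Higher excess kurtosis ⇒ heavier tails relative to the normal distribution.
2.87 vs 0.16: the larger is 2.87, so I has heavier tails.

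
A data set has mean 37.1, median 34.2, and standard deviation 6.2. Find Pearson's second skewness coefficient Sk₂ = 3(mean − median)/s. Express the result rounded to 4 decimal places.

Sk₂ = 3(37.1 − 34.2) / 6.2 = 3 × 2.9000 / 6.2
    = 8.7000 / 6.2 ≈ 1.4032

1.4032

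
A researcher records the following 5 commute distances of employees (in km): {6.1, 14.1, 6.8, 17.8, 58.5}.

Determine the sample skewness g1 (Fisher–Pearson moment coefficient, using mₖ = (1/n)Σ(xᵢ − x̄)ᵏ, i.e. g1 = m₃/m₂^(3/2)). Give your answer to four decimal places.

x̄ = (6.1 + 14.1 + 6.8 + 17.8 + 58.5) / 5 = 20.6600
deviations (xᵢ − x̄): -14.5600, -6.5600, -13.8600, -2.8600, 37.8400
Σ(xᵢ − x̄)² = 1887.1720 ⇒ m₂ = 1887.1720/5 = 377.43440
Σ(xᵢ − x̄)³ = 48126.9730 ⇒ m₃ = 48126.9730/5 = 9625.39459
m₂^(3/2) = 377.43440^(1.5) = 7332.67134
g1 = m₃ / m₂^(3/2) = 9625.39459 / 7332.67134 ≈ 1.3127

1.3127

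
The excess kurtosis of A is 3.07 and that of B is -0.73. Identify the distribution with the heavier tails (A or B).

Higher excess kurtosis ⇒ heavier tails relative to the normal distribution.
3.07 vs -0.73: the larger is 3.07, so A has heavier tails. (A is leptokurtic — heavier-than-normal tails; the other is platykurtic.)

A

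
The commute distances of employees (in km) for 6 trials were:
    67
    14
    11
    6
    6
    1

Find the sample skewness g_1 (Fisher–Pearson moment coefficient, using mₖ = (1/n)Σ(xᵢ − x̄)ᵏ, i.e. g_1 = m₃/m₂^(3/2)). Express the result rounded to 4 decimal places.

x̄ = (67 + 14 + 11 + 6 + 6 + 1) / 6 = 17.5000
deviations (xᵢ − x̄): 49.5000, -3.5000, -6.5000, -11.5000, -11.5000, -16.5000
Σ(xᵢ − x̄)² = 3041.5000 ⇒ m₂ = 3041.5000/6 = 506.91667
Σ(xᵢ − x̄)³ = 113436.0000 ⇒ m₃ = 113436.0000/6 = 18906.00000
m₂^(3/2) = 506.91667^(1.5) = 11413.13241
g_1 = m₃ / m₂^(3/2) = 18906.00000 / 11413.13241 ≈ 1.6565

1.6565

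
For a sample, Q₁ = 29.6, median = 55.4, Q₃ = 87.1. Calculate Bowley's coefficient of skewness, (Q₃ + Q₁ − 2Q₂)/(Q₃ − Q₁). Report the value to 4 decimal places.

numerator: Q₃ + Q₁ − 2Q₂ = 87.1 + 29.6 − 2×55.4 = 5.9000
denominator: Q₃ − Q₁ = 87.1 − 29.6 = 57.5000
Bowley skewness = 5.9000 / 57.5000 ≈ 0.1026

0.1026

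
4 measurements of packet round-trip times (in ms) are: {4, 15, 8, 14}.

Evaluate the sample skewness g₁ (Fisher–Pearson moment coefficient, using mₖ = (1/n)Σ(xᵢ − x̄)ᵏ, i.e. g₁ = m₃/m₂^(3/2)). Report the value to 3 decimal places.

x̄ = (4 + 15 + 8 + 14) / 4 = 10.2500
deviations (xᵢ − x̄): -6.2500, 4.7500, -2.2500, 3.7500
Σ(xᵢ − x̄)² = 80.7500 ⇒ m₂ = 80.7500/4 = 20.18750
Σ(xᵢ − x̄)³ = -95.6250 ⇒ m₃ = -95.6250/4 = -23.90625
m₂^(3/2) = 20.18750^(1.5) = 90.70345
g₁ = m₃ / m₂^(3/2) = -23.90625 / 90.70345 ≈ -0.264

-0.264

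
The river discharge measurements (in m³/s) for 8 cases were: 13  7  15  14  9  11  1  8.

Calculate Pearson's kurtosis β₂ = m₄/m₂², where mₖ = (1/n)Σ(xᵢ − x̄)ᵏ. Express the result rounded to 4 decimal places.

2.6938

x̄ = 9.7500
Σ(xᵢ − x̄)² = 145.5000 ⇒ m₂ = 18.18750
Σ(xᵢ − x̄)⁴ = 7128.6563 ⇒ m₄ = 891.08203
m₂² = 330.78516
β₂ = m₄/m₂² = 891.08203 / 330.78516 ≈ 2.6938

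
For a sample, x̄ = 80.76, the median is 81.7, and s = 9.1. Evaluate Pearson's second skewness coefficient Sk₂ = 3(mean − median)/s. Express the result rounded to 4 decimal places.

-0.3099

Sk₂ = 3(80.76 − 81.7) / 9.1 = 3 × -0.9400 / 9.1
    = -2.8200 / 9.1 ≈ -0.3099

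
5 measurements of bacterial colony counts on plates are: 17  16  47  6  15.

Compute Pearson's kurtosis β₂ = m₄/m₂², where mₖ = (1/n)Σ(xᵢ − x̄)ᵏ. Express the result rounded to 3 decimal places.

2.934

x̄ = 20.2000
Σ(xᵢ − x̄)² = 974.8000 ⇒ m₂ = 194.96000
Σ(xᵢ − x̄)⁴ = 557674.5760 ⇒ m₄ = 111534.91520
m₂² = 38009.40160
β₂ = m₄/m₂² = 111534.91520 / 38009.40160 ≈ 2.934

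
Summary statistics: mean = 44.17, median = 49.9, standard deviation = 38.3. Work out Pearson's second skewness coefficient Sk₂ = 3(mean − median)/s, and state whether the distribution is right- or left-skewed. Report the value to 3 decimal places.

Sk₂ = 3(44.17 − 49.9) / 38.3 = 3 × -5.7300 / 38.3
    = -17.1900 / 38.3 ≈ -0.449
Sk₂ < 0 ⇒ mean < median ⇒ left-skewed (negative skew).

-0.449, left-skewed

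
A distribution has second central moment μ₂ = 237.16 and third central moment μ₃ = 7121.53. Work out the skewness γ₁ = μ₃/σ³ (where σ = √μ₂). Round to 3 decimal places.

1.950

σ = √μ₂ = √237.16 = 15.40000
σ³ = μ₂^(3/2) = 3652.26400
γ₁ = μ₃/σ³ = 7121.53 / 3652.26400 ≈ 1.950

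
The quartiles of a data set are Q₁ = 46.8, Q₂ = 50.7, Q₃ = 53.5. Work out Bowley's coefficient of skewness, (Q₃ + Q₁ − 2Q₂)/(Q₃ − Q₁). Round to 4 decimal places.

-0.1642

numerator: Q₃ + Q₁ − 2Q₂ = 53.5 + 46.8 − 2×50.7 = -1.1000
denominator: Q₃ − Q₁ = 53.5 − 46.8 = 6.7000
Bowley skewness = -1.1000 / 6.7000 ≈ -0.1642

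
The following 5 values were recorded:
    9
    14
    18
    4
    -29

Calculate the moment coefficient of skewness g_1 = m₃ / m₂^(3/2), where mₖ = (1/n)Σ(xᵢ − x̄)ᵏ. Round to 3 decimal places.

x̄ = (9 + 14 + 18 + 4 - 29) / 5 = 3.2000
deviations (xᵢ − x̄): 5.8000, 10.8000, 14.8000, 0.8000, -32.2000
Σ(xᵢ − x̄)² = 1406.8000 ⇒ m₂ = 1406.8000/5 = 281.36000
Σ(xᵢ − x̄)³ = -28689.1200 ⇒ m₃ = -28689.1200/5 = -5737.82400
m₂^(3/2) = 281.36000^(1.5) = 4719.47329
g_1 = m₃ / m₂^(3/2) = -5737.82400 / 4719.47329 ≈ -1.216

-1.216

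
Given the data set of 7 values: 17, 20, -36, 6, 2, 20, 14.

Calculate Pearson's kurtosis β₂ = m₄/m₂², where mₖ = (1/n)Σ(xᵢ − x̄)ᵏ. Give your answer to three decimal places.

4.091

x̄ = 6.1429
Σ(xᵢ − x̄)² = 2356.8571 ⇒ m₂ = 336.69388
Σ(xᵢ − x̄)⁴ = 3245993.0321 ⇒ m₄ = 463713.29030
m₂² = 113362.76718
β₂ = m₄/m₂² = 463713.29030 / 113362.76718 ≈ 4.091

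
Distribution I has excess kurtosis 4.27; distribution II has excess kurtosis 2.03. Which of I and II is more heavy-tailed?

I

Higher excess kurtosis ⇒ heavier tails relative to the normal distribution.
4.27 vs 2.03: the larger is 4.27, so I has heavier tails.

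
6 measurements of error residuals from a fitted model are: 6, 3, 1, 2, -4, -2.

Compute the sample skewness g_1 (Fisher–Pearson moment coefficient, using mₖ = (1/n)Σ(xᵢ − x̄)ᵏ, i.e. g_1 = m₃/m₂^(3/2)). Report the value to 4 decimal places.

-0.0861

x̄ = (6 + 3 + 1 + 2 - 4 - 2) / 6 = 1.0000
deviations (xᵢ − x̄): 5.0000, 2.0000, 0.0000, 1.0000, -5.0000, -3.0000
Σ(xᵢ − x̄)² = 64.0000 ⇒ m₂ = 64.0000/6 = 10.66667
Σ(xᵢ − x̄)³ = -18.0000 ⇒ m₃ = -18.0000/6 = -3.00000
m₂^(3/2) = 10.66667^(1.5) = 34.83719
g_1 = m₃ / m₂^(3/2) = -3.00000 / 34.83719 ≈ -0.0861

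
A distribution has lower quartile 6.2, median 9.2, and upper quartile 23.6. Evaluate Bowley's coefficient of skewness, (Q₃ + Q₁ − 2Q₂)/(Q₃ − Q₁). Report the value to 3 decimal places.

numerator: Q₃ + Q₁ − 2Q₂ = 23.6 + 6.2 − 2×9.2 = 11.4000
denominator: Q₃ − Q₁ = 23.6 − 6.2 = 17.4000
Bowley skewness = 11.4000 / 17.4000 ≈ 0.655

0.655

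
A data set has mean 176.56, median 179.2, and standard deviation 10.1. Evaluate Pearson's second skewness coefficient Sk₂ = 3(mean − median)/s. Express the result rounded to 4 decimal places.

Sk₂ = 3(176.56 − 179.2) / 10.1 = 3 × -2.6400 / 10.1
    = -7.9200 / 10.1 ≈ -0.7842

-0.7842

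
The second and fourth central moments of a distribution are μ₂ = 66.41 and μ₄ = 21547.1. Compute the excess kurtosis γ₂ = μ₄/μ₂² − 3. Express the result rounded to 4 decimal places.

1.8856

μ₂² = 66.41² = 4410.28810
μ₄/μ₂² = 21547.1 / 4410.28810 = 4.88564
γ₂ = 4.88564 − 3 ≈ 1.8856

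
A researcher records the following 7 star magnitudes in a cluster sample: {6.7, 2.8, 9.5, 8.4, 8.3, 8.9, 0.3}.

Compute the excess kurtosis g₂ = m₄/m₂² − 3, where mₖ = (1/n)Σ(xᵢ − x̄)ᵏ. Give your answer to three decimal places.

x̄ = 6.4143
Σ(xᵢ − x̄)² = 73.7286 ⇒ m₂ = 10.53265
Σ(xᵢ − x̄)⁴ = 1725.2814 ⇒ m₄ = 246.46876
m₂² = 110.93678
g₂ = m₄/m₂² − 3 = 2.22170 − 3 ≈ -0.778

-0.778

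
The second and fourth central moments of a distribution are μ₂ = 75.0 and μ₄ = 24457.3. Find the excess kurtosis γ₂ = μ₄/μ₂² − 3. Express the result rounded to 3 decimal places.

1.348

μ₂² = 75.0² = 5625.00000
μ₄/μ₂² = 24457.3 / 5625.00000 = 4.34796
γ₂ = 4.34796 − 3 ≈ 1.348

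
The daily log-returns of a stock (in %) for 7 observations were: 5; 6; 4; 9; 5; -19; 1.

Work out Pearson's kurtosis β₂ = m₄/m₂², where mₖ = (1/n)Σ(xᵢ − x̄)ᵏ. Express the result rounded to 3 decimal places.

4.596

x̄ = 1.5714
Σ(xᵢ − x̄)² = 527.7143 ⇒ m₂ = 75.38776
Σ(xᵢ − x̄)⁴ = 182825.5569 ⇒ m₄ = 26117.93669
m₂² = 5683.31362
β₂ = m₄/m₂² = 26117.93669 / 5683.31362 ≈ 4.596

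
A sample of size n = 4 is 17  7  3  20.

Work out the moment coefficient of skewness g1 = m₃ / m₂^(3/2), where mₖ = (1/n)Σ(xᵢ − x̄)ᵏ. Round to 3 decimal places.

-0.052

x̄ = (17 + 7 + 3 + 20) / 4 = 11.7500
deviations (xᵢ − x̄): 5.2500, -4.7500, -8.7500, 8.2500
Σ(xᵢ − x̄)² = 194.7500 ⇒ m₂ = 194.7500/4 = 48.68750
Σ(xᵢ − x̄)³ = -70.8750 ⇒ m₃ = -70.8750/4 = -17.71875
m₂^(3/2) = 48.68750^(1.5) = 339.72399
g1 = m₃ / m₂^(3/2) = -17.71875 / 339.72399 ≈ -0.052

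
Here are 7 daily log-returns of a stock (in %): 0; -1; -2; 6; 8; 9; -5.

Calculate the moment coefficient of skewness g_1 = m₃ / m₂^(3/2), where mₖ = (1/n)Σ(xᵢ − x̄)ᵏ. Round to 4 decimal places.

0.1154

x̄ = (0 - 1 - 2 + 6 + 8 + 9 - 5) / 7 = 2.1429
deviations (xᵢ − x̄): -2.1429, -3.1429, -4.1429, 3.8571, 5.8571, 6.8571, -7.1429
Σ(xᵢ − x̄)² = 178.8571 ⇒ m₂ = 178.8571/7 = 25.55102
Σ(xᵢ − x̄)³ = 104.3265 ⇒ m₃ = 104.3265/7 = 14.90379
m₂^(3/2) = 25.55102^(1.5) = 129.15534
g_1 = m₃ / m₂^(3/2) = 14.90379 / 129.15534 ≈ 0.1154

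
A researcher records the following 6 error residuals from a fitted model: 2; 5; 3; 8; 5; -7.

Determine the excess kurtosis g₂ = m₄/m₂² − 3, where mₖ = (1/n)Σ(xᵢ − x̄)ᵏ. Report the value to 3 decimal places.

0.240

x̄ = 2.6667
Σ(xᵢ − x̄)² = 133.3333 ⇒ m₂ = 22.22222
Σ(xᵢ − x̄)⁴ = 9600.4444 ⇒ m₄ = 1600.07407
m₂² = 493.82716
g₂ = m₄/m₂² − 3 = 3.24015 − 3 ≈ 0.240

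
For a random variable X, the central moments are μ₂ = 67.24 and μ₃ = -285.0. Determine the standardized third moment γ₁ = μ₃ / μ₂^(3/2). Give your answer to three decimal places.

σ = √μ₂ = √67.24 = 8.20000
σ³ = μ₂^(3/2) = 551.36800
γ₁ = μ₃/σ³ = -285.0 / 551.36800 ≈ -0.517

-0.517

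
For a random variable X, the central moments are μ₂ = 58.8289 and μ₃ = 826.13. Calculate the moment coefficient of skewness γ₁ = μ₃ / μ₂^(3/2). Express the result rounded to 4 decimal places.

1.8309

σ = √μ₂ = √58.8289 = 7.67000
σ³ = μ₂^(3/2) = 451.21766
γ₁ = μ₃/σ³ = 826.13 / 451.21766 ≈ 1.8309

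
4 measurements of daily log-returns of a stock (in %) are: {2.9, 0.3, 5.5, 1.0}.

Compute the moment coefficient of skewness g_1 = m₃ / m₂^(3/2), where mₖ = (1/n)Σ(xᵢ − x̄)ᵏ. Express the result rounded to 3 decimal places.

0.511

x̄ = (2.9 + 0.3 + 5.5 + 1.0) / 4 = 2.4250
deviations (xᵢ − x̄): 0.4750, -2.1250, 3.0750, -1.4250
Σ(xᵢ − x̄)² = 16.2275 ⇒ m₂ = 16.2275/4 = 4.05688
Σ(xᵢ − x̄)³ = 16.6939 ⇒ m₃ = 16.6939/4 = 4.17347
m₂^(3/2) = 4.05688^(1.5) = 8.17123
g_1 = m₃ / m₂^(3/2) = 4.17347 / 8.17123 ≈ 0.511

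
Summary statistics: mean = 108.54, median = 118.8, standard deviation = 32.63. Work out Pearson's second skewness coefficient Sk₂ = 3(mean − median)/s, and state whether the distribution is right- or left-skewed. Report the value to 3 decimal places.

Sk₂ = 3(108.54 − 118.8) / 32.63 = 3 × -10.2600 / 32.63
    = -30.7800 / 32.63 ≈ -0.943
Sk₂ < 0 ⇒ mean < median ⇒ left-skewed (negative skew).

-0.943, left-skewed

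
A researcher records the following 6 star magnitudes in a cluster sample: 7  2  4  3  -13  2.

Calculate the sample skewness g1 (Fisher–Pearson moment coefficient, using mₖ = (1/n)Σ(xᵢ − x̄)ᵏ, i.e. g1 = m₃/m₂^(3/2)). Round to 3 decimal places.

x̄ = (7 + 2 + 4 + 3 - 13 + 2) / 6 = 0.8333
deviations (xᵢ − x̄): 6.1667, 1.1667, 3.1667, 2.1667, -13.8333, 1.1667
Σ(xᵢ − x̄)² = 246.8333 ⇒ m₂ = 246.8333/6 = 41.13889
Σ(xᵢ − x̄)³ = -2367.5556 ⇒ m₃ = -2367.5556/6 = -394.59259
m₂^(3/2) = 41.13889^(1.5) = 263.86321
g1 = m₃ / m₂^(3/2) = -394.59259 / 263.86321 ≈ -1.495

-1.495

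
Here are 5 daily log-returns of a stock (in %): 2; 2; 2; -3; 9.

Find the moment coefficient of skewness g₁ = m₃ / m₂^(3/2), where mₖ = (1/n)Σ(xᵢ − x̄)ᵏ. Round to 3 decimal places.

0.464

x̄ = (2 + 2 + 2 - 3 + 9) / 5 = 2.4000
deviations (xᵢ − x̄): -0.4000, -0.4000, -0.4000, -5.4000, 6.6000
Σ(xᵢ − x̄)² = 73.2000 ⇒ m₂ = 73.2000/5 = 14.64000
Σ(xᵢ − x̄)³ = 129.8400 ⇒ m₃ = 129.8400/5 = 25.96800
m₂^(3/2) = 14.64000^(1.5) = 56.01594
g₁ = m₃ / m₂^(3/2) = 25.96800 / 56.01594 ≈ 0.464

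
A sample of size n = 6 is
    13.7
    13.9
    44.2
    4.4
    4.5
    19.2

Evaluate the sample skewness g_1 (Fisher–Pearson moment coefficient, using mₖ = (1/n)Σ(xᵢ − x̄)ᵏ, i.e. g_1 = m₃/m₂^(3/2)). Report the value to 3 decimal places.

1.191

x̄ = (13.7 + 13.9 + 44.2 + 4.4 + 4.5 + 19.2) / 6 = 16.6500
deviations (xᵢ − x̄): -2.9500, -2.7500, 27.5500, -12.2500, -12.1500, 2.5500
Σ(xᵢ − x̄)² = 1079.4550 ⇒ m₂ = 1079.4550/6 = 179.90917
Σ(xᵢ − x̄)³ = 17248.7520 ⇒ m₃ = 17248.7520/6 = 2874.79200
m₂^(3/2) = 179.90917^(1.5) = 2413.12566
g_1 = m₃ / m₂^(3/2) = 2874.79200 / 2413.12566 ≈ 1.191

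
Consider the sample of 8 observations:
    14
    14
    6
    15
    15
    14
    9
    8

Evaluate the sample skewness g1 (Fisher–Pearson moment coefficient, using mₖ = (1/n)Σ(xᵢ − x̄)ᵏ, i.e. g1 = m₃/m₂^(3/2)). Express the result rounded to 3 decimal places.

x̄ = (14 + 14 + 6 + 15 + 15 + 14 + 9 + 8) / 8 = 11.8750
deviations (xᵢ − x̄): 2.1250, 2.1250, -5.8750, 3.1250, 3.1250, 2.1250, -2.8750, -3.8750
Σ(xᵢ − x̄)² = 90.8750 ⇒ m₂ = 90.8750/8 = 11.35938
Σ(xᵢ − x̄)³ = -194.9063 ⇒ m₃ = -194.9063/8 = -24.36328
m₂^(3/2) = 11.35938^(1.5) = 38.28526
g1 = m₃ / m₂^(3/2) = -24.36328 / 38.28526 ≈ -0.636

-0.636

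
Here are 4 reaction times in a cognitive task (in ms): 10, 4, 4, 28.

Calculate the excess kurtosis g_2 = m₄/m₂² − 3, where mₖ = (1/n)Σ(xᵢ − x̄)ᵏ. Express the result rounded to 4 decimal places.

-0.8513

x̄ = 11.5000
Σ(xᵢ − x̄)² = 387.0000 ⇒ m₂ = 96.75000
Σ(xᵢ − x̄)⁴ = 80453.2500 ⇒ m₄ = 20113.31250
m₂² = 9360.56250
g_2 = m₄/m₂² − 3 = 2.14873 − 3 ≈ -0.8513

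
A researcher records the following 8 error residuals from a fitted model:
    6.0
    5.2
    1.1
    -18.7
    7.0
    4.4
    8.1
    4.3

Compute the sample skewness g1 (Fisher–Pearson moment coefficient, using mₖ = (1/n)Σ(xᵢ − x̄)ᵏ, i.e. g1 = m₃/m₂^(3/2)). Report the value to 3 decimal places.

x̄ = (6.0 + 5.2 + 1.1 - 18.7 + 7.0 + 4.4 + 8.1 + 4.3) / 8 = 2.1750
deviations (xᵢ − x̄): 3.8250, 3.0250, -1.0750, -20.8750, 4.8250, 2.2250, 5.9250, 2.1250
Σ(xᵢ − x̄)² = 528.5550 ⇒ m₂ = 528.5550/8 = 66.06937
Σ(xᵢ − x̄)³ = -8673.2663 ⇒ m₃ = -8673.2663/8 = -1084.15828
m₂^(3/2) = 66.06937^(1.5) = 537.03216
g1 = m₃ / m₂^(3/2) = -1084.15828 / 537.03216 ≈ -2.019

-2.019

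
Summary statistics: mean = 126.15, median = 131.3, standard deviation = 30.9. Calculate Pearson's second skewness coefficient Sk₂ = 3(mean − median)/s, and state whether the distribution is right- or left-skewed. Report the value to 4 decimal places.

Sk₂ = 3(126.15 − 131.3) / 30.9 = 3 × -5.1500 / 30.9
    = -15.4500 / 30.9 ≈ -0.5000
Sk₂ < 0 ⇒ mean < median ⇒ left-skewed (negative skew).

-0.5000, left-skewed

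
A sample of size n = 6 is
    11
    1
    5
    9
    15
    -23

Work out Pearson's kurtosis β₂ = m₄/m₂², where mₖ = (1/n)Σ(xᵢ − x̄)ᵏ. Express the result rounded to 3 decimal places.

3.366

x̄ = 3.0000
Σ(xᵢ − x̄)² = 928.0000 ⇒ m₂ = 154.66667
Σ(xᵢ − x̄)⁴ = 483136.0000 ⇒ m₄ = 80522.66667
m₂² = 23921.77778
β₂ = m₄/m₂² = 80522.66667 / 23921.77778 ≈ 3.366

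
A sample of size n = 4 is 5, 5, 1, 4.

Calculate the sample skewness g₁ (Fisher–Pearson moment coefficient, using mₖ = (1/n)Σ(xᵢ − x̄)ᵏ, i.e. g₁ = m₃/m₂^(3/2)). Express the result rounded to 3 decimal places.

x̄ = (5 + 5 + 1 + 4) / 4 = 3.7500
deviations (xᵢ − x̄): 1.2500, 1.2500, -2.7500, 0.2500
Σ(xᵢ − x̄)² = 10.7500 ⇒ m₂ = 10.7500/4 = 2.68750
Σ(xᵢ − x̄)³ = -16.8750 ⇒ m₃ = -16.8750/4 = -4.21875
m₂^(3/2) = 2.68750^(1.5) = 4.40578
g₁ = m₃ / m₂^(3/2) = -4.21875 / 4.40578 ≈ -0.958

-0.958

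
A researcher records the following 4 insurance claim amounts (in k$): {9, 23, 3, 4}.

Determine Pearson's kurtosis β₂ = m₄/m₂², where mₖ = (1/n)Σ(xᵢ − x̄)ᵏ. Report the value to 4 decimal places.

2.0951

x̄ = 9.7500
Σ(xᵢ − x̄)² = 254.7500 ⇒ m₂ = 63.68750
Σ(xᵢ − x̄)⁴ = 33991.5781 ⇒ m₄ = 8497.89453
m₂² = 4056.09766
β₂ = m₄/m₂² = 8497.89453 / 4056.09766 ≈ 2.0951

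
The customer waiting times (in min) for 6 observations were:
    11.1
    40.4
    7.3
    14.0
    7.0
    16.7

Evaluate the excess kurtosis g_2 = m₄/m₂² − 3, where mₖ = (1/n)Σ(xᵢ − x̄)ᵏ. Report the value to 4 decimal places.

0.5755

x̄ = 16.0833
Σ(xᵢ − x̄)² = 780.5083 ⇒ m₂ = 130.08472
Σ(xᵢ − x̄)⁴ = 363030.7563 ⇒ m₄ = 60505.12605
m₂² = 16922.03496
g_2 = m₄/m₂² − 3 = 3.57552 − 3 ≈ 0.5755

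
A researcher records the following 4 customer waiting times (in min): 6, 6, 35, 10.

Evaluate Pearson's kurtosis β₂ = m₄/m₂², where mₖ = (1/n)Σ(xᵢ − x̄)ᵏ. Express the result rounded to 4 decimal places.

2.2809

x̄ = 14.2500
Σ(xᵢ − x̄)² = 584.7500 ⇒ m₂ = 146.18750
Σ(xᵢ − x̄)⁴ = 194975.3281 ⇒ m₄ = 48743.83203
m₂² = 21370.78516
β₂ = m₄/m₂² = 48743.83203 / 21370.78516 ≈ 2.2809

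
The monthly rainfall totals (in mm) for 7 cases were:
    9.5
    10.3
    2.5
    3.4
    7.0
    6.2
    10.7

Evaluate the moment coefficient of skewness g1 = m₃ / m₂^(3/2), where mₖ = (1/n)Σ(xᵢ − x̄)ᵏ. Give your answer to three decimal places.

-0.268

x̄ = (9.5 + 10.3 + 2.5 + 3.4 + 7.0 + 6.2 + 10.7) / 7 = 7.0857
deviations (xᵢ − x̄): 2.4143, 3.2143, -4.5857, -3.6857, -0.0857, -0.8857, 3.6143
Σ(xᵢ − x̄)² = 64.6286 ⇒ m₂ = 64.6286/7 = 9.23265
Σ(xᵢ − x̄)³ = -52.7012 ⇒ m₃ = -52.7012/7 = -7.52874
m₂^(3/2) = 9.23265^(1.5) = 28.05368
g1 = m₃ / m₂^(3/2) = -7.52874 / 28.05368 ≈ -0.268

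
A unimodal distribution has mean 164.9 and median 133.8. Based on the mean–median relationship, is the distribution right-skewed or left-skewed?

mean − median = 164.9 − 133.8 = 31.1
mean > median ⇒ the longer tail is on the right ⇒ right-skewed (positively skewed).

right-skewed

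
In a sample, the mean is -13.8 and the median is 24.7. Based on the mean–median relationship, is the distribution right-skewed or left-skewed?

mean − median = -13.8 − 24.7 = -38.5
mean < median ⇒ the longer tail is on the left ⇒ left-skewed (negatively skewed).

left-skewed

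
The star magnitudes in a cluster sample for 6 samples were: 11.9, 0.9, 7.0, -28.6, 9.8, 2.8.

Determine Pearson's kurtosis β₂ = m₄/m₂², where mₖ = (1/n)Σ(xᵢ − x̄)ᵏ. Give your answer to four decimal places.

x̄ = 0.6333
Σ(xᵢ − x̄)² = 1110.8533 ⇒ m₂ = 185.14222
Σ(xᵢ − x̄)⁴ = 755159.2208 ⇒ m₄ = 125859.87014
m₂² = 34277.64245
β₂ = m₄/m₂² = 125859.87014 / 34277.64245 ≈ 3.6718

3.6718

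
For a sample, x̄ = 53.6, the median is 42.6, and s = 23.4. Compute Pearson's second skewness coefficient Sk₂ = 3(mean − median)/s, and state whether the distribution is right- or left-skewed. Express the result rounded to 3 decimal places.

1.410, right-skewed

Sk₂ = 3(53.6 − 42.6) / 23.4 = 3 × 11.0000 / 23.4
    = 33.0000 / 23.4 ≈ 1.410
Sk₂ > 0 ⇒ mean > median ⇒ right-skewed (positive skew).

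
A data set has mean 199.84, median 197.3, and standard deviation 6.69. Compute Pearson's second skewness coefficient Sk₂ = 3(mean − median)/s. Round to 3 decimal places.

Sk₂ = 3(199.84 − 197.3) / 6.69 = 3 × 2.5400 / 6.69
    = 7.6200 / 6.69 ≈ 1.139

1.139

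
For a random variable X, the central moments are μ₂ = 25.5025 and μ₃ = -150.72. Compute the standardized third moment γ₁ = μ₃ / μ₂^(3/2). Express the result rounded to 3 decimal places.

-1.170

σ = √μ₂ = √25.5025 = 5.05000
σ³ = μ₂^(3/2) = 128.78763
γ₁ = μ₃/σ³ = -150.72 / 128.78763 ≈ -1.170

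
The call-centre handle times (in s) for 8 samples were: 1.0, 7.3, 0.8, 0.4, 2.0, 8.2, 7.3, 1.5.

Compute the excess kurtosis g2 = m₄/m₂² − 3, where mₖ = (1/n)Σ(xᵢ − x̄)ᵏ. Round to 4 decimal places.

-1.6636

x̄ = 3.5625
Σ(xᵢ − x̄)² = 80.3387 ⇒ m₂ = 10.04234
Σ(xᵢ − x̄)⁴ = 1078.2266 ⇒ m₄ = 134.77832
m₂² = 100.84867
g2 = m₄/m₂² − 3 = 1.33644 − 3 ≈ -1.6636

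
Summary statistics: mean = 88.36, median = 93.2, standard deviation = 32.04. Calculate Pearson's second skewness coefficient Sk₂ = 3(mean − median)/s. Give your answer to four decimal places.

-0.4532

Sk₂ = 3(88.36 − 93.2) / 32.04 = 3 × -4.8400 / 32.04
    = -14.5200 / 32.04 ≈ -0.4532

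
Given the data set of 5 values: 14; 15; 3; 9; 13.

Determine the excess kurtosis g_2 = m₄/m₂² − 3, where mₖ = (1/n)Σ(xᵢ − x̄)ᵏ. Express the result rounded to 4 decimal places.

-0.7848

x̄ = 10.8000
Σ(xᵢ − x̄)² = 96.8000 ⇒ m₂ = 19.36000
Σ(xᵢ − x̄)⁴ = 4151.4560 ⇒ m₄ = 830.29120
m₂² = 374.80960
g_2 = m₄/m₂² − 3 = 2.21523 − 3 ≈ -0.7848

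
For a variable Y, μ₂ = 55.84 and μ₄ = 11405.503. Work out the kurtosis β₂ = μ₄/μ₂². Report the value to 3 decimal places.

μ₂² = 55.84² = 3118.10560
μ₄/μ₂² = 11405.503 / 3118.10560 = 3.65783
β₂ ≈ 3.658

3.658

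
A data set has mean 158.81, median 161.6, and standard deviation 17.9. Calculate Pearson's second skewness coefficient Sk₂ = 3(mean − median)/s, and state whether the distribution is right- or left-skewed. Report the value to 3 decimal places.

Sk₂ = 3(158.81 − 161.6) / 17.9 = 3 × -2.7900 / 17.9
    = -8.3700 / 17.9 ≈ -0.468
Sk₂ < 0 ⇒ mean < median ⇒ left-skewed (negative skew).

-0.468, left-skewed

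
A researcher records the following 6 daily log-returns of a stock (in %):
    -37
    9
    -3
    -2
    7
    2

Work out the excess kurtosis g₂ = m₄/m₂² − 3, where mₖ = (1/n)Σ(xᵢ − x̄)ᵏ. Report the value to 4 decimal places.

0.6613

x̄ = -4.0000
Σ(xᵢ − x̄)² = 1420.0000 ⇒ m₂ = 236.66667
Σ(xᵢ − x̄)⁴ = 1230436.0000 ⇒ m₄ = 205072.66667
m₂² = 56011.11111
g₂ = m₄/m₂² − 3 = 3.66129 − 3 ≈ 0.6613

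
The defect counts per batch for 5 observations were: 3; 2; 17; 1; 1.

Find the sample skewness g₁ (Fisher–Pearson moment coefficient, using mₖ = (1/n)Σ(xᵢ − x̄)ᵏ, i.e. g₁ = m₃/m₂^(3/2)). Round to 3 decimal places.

1.447

x̄ = (3 + 2 + 17 + 1 + 1) / 5 = 4.8000
deviations (xᵢ − x̄): -1.8000, -2.8000, 12.2000, -3.8000, -3.8000
Σ(xᵢ − x̄)² = 188.8000 ⇒ m₂ = 188.8000/5 = 37.76000
Σ(xᵢ − x̄)³ = 1678.3200 ⇒ m₃ = 1678.3200/5 = 335.66400
m₂^(3/2) = 37.76000^(1.5) = 232.03205
g₁ = m₃ / m₂^(3/2) = 335.66400 / 232.03205 ≈ 1.447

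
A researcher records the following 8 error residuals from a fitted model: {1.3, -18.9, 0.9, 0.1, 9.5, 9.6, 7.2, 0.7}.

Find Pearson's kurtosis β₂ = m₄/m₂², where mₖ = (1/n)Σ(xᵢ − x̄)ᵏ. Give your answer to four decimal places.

x̄ = 1.3000
Σ(xᵢ − x̄)² = 580.9400 ⇒ m₂ = 72.61750
Σ(xᵢ − x̄)⁴ = 176977.6562 ⇒ m₄ = 22122.20702
m₂² = 5273.30131
β₂ = m₄/m₂² = 22122.20702 / 5273.30131 ≈ 4.1951

4.1951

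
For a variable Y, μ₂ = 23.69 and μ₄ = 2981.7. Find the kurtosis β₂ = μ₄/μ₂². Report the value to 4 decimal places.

5.3129

μ₂² = 23.69² = 561.21610
μ₄/μ₂² = 2981.7 / 561.21610 = 5.31293
β₂ ≈ 5.3129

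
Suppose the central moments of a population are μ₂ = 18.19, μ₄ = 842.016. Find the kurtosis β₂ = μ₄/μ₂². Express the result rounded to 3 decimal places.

2.545

μ₂² = 18.19² = 330.87610
μ₄/μ₂² = 842.016 / 330.87610 = 2.54481
β₂ ≈ 2.545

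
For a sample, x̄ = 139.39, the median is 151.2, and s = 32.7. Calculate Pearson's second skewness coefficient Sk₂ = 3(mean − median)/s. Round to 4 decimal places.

-1.0835

Sk₂ = 3(139.39 − 151.2) / 32.7 = 3 × -11.8100 / 32.7
    = -35.4300 / 32.7 ≈ -1.0835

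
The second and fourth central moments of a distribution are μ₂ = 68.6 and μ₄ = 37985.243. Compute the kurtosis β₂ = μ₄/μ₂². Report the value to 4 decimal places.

μ₂² = 68.6² = 4705.96000
μ₄/μ₂² = 37985.243 / 4705.96000 = 8.07173
β₂ ≈ 8.0717

8.0717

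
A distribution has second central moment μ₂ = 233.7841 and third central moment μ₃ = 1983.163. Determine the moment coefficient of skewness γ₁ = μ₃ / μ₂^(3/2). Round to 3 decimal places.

0.555

σ = √μ₂ = √233.7841 = 15.29000
σ³ = μ₂^(3/2) = 3574.55889
γ₁ = μ₃/σ³ = 1983.163 / 3574.55889 ≈ 0.555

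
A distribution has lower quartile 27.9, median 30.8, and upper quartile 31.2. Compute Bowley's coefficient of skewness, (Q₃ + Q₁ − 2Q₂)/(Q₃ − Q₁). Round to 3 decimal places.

-0.758

numerator: Q₃ + Q₁ − 2Q₂ = 31.2 + 27.9 − 2×30.8 = -2.5000
denominator: Q₃ − Q₁ = 31.2 − 27.9 = 3.3000
Bowley skewness = -2.5000 / 3.3000 ≈ -0.758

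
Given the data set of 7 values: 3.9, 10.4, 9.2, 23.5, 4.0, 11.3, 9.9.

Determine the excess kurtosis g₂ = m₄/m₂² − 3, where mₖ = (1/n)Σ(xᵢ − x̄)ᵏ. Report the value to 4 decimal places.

x̄ = 10.3143
Σ(xᵢ − x̄)² = 257.2686 ⇒ m₂ = 36.75265
Σ(xᵢ − x̄)⁴ = 33513.2640 ⇒ m₄ = 4787.60914
m₂² = 1350.75751
g₂ = m₄/m₂² − 3 = 3.54439 − 3 ≈ 0.5444

0.5444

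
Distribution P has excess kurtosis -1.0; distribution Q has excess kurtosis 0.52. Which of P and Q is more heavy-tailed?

Higher excess kurtosis ⇒ heavier tails relative to the normal distribution.
-1.0 vs 0.52: the larger is 0.52, so Q has heavier tails. (Q is leptokurtic — heavier-than-normal tails; the other is platykurtic.)

Q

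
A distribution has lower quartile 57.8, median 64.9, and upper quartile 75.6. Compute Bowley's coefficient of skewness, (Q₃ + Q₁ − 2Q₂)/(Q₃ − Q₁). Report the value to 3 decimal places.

numerator: Q₃ + Q₁ − 2Q₂ = 75.6 + 57.8 − 2×64.9 = 3.6000
denominator: Q₃ − Q₁ = 75.6 − 57.8 = 17.8000
Bowley skewness = 3.6000 / 17.8000 ≈ 0.202

0.202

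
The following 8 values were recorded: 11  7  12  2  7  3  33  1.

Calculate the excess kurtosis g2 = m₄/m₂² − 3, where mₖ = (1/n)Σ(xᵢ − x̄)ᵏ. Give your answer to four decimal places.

1.5565

x̄ = 9.5000
Σ(xᵢ − x̄)² = 744.0000 ⇒ m₂ = 93.00000
Σ(xᵢ − x̄)⁴ = 315271.5000 ⇒ m₄ = 39408.93750
m₂² = 8649.00000
g2 = m₄/m₂² − 3 = 4.55647 − 3 ≈ 1.5565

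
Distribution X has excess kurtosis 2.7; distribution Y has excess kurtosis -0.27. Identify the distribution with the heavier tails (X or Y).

X

Higher excess kurtosis ⇒ heavier tails relative to the normal distribution.
2.7 vs -0.27: the larger is 2.7, so X has heavier tails. (X is leptokurtic — heavier-than-normal tails; the other is platykurtic.)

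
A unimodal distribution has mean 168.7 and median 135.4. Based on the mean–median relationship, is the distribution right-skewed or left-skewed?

mean − median = 168.7 − 135.4 = 33.3
mean > median ⇒ the longer tail is on the right ⇒ right-skewed (positively skewed).

right-skewed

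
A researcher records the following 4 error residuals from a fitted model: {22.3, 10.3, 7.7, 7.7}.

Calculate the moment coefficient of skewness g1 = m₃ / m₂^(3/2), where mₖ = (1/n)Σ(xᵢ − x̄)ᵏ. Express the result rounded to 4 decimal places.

1.0534

x̄ = (22.3 + 10.3 + 7.7 + 7.7) / 4 = 12.0000
deviations (xᵢ − x̄): 10.3000, -1.7000, -4.3000, -4.3000
Σ(xᵢ − x̄)² = 145.9600 ⇒ m₂ = 145.9600/4 = 36.49000
Σ(xᵢ − x̄)³ = 928.8000 ⇒ m₃ = 928.8000/4 = 232.20000
m₂^(3/2) = 36.49000^(1.5) = 220.42497
g1 = m₃ / m₂^(3/2) = 232.20000 / 220.42497 ≈ 1.0534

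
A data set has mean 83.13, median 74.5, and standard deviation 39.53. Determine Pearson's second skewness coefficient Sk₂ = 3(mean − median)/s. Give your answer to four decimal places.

Sk₂ = 3(83.13 − 74.5) / 39.53 = 3 × 8.6300 / 39.53
    = 25.8900 / 39.53 ≈ 0.6549

0.6549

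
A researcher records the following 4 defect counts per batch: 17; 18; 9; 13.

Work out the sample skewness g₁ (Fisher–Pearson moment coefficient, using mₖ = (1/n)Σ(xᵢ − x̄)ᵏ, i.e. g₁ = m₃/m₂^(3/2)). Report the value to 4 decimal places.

x̄ = (17 + 18 + 9 + 13) / 4 = 14.2500
deviations (xᵢ − x̄): 2.7500, 3.7500, -5.2500, -1.2500
Σ(xᵢ − x̄)² = 50.7500 ⇒ m₂ = 50.7500/4 = 12.68750
Σ(xᵢ − x̄)³ = -73.1250 ⇒ m₃ = -73.1250/4 = -18.28125
m₂^(3/2) = 12.68750^(1.5) = 45.19226
g₁ = m₃ / m₂^(3/2) = -18.28125 / 45.19226 ≈ -0.4045

-0.4045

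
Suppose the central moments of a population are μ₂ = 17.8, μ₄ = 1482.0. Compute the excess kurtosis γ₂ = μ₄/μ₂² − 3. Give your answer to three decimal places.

μ₂² = 17.8² = 316.84000
μ₄/μ₂² = 1482.0 / 316.84000 = 4.67744
γ₂ = 4.67744 − 3 ≈ 1.677

1.677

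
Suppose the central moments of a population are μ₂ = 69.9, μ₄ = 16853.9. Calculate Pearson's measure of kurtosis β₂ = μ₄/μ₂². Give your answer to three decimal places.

3.449

μ₂² = 69.9² = 4886.01000
μ₄/μ₂² = 16853.9 / 4886.01000 = 3.44942
β₂ ≈ 3.449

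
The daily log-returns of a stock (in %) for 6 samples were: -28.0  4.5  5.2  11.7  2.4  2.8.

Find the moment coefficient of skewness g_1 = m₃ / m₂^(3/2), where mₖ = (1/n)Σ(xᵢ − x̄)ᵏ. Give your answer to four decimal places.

x̄ = (-28.0 + 4.5 + 5.2 + 11.7 + 2.4 + 2.8) / 6 = -0.2333
deviations (xᵢ − x̄): -27.7667, 4.7333, 5.4333, 11.9333, 2.6333, 3.0333
Σ(xᵢ − x̄)² = 981.4533 ⇒ m₂ = 981.4533/6 = 163.57556
Σ(xᵢ − x̄)³ = -19395.7844 ⇒ m₃ = -19395.7844/6 = -3232.63074
m₂^(3/2) = 163.57556^(1.5) = 2092.07672
g_1 = m₃ / m₂^(3/2) = -3232.63074 / 2092.07672 ≈ -1.5452

-1.5452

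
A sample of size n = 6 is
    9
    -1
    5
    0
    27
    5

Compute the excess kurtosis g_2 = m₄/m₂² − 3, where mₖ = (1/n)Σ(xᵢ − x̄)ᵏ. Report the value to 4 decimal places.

0.3510

x̄ = 7.5000
Σ(xᵢ − x̄)² = 523.5000 ⇒ m₂ = 87.25000
Σ(xᵢ − x̄)⁴ = 153057.3750 ⇒ m₄ = 25509.56250
m₂² = 7612.56250
g_2 = m₄/m₂² − 3 = 3.35098 − 3 ≈ 0.3510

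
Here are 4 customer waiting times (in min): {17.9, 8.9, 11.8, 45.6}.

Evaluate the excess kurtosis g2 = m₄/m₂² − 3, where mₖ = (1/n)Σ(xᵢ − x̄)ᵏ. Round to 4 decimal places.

-0.8056

x̄ = 21.0500
Σ(xᵢ − x̄)² = 845.8100 ⇒ m₂ = 211.45250
Σ(xᵢ − x̄)⁴ = 392462.1034 ⇒ m₄ = 98115.52586
m₂² = 44712.15976
g2 = m₄/m₂² − 3 = 2.19438 − 3 ≈ -0.8056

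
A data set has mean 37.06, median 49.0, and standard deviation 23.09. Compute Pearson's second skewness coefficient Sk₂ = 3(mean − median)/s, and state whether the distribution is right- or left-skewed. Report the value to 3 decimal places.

-1.551, left-skewed

Sk₂ = 3(37.06 − 49.0) / 23.09 = 3 × -11.9400 / 23.09
    = -35.8200 / 23.09 ≈ -1.551
Sk₂ < 0 ⇒ mean < median ⇒ left-skewed (negative skew).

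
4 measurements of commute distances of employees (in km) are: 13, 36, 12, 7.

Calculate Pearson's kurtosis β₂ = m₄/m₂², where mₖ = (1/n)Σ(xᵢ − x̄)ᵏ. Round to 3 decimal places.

x̄ = 17.0000
Σ(xᵢ − x̄)² = 502.0000 ⇒ m₂ = 125.50000
Σ(xᵢ − x̄)⁴ = 141202.0000 ⇒ m₄ = 35300.50000
m₂² = 15750.25000
β₂ = m₄/m₂² = 35300.50000 / 15750.25000 ≈ 2.241

2.241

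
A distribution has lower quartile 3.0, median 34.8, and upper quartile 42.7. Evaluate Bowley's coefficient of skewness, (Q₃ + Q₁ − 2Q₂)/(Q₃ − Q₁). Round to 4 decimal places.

numerator: Q₃ + Q₁ − 2Q₂ = 42.7 + 3.0 − 2×34.8 = -23.9000
denominator: Q₃ − Q₁ = 42.7 − 3.0 = 39.7000
Bowley skewness = -23.9000 / 39.7000 ≈ -0.6020

-0.6020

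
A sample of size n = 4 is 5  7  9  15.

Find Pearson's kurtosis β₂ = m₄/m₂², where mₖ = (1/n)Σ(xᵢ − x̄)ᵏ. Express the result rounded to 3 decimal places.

2.000

x̄ = 9.0000
Σ(xᵢ − x̄)² = 56.0000 ⇒ m₂ = 14.00000
Σ(xᵢ − x̄)⁴ = 1568.0000 ⇒ m₄ = 392.00000
m₂² = 196.00000
β₂ = m₄/m₂² = 392.00000 / 196.00000 ≈ 2.000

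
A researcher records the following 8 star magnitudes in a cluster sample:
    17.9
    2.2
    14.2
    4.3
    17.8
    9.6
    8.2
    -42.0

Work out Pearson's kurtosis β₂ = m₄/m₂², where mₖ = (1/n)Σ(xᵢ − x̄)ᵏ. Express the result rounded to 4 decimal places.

x̄ = 4.0250
Σ(xᵢ − x̄)² = 2656.0150 ⇒ m₂ = 332.00188
Σ(xᵢ − x̄)⁴ = 4572264.6245 ⇒ m₄ = 571533.07806
m₂² = 110225.24500
β₂ = m₄/m₂² = 571533.07806 / 110225.24500 ≈ 5.1851

5.1851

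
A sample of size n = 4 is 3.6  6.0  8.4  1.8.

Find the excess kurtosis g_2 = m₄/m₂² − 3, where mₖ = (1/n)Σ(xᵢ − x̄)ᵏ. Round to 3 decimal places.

x̄ = 4.9500
Σ(xᵢ − x̄)² = 24.7500 ⇒ m₂ = 6.18750
Σ(xᵢ − x̄)⁴ = 244.6625 ⇒ m₄ = 61.16563
m₂² = 38.28516
g_2 = m₄/m₂² − 3 = 1.59763 − 3 ≈ -1.402

-1.402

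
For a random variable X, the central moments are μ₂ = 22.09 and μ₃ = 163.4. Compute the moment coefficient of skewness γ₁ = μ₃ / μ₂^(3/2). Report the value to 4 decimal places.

1.5738

σ = √μ₂ = √22.09 = 4.70000
σ³ = μ₂^(3/2) = 103.82300
γ₁ = μ₃/σ³ = 163.4 / 103.82300 ≈ 1.5738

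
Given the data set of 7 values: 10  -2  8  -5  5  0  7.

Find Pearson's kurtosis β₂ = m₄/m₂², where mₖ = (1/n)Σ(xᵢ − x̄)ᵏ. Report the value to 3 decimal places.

1.592

x̄ = 3.2857
Σ(xᵢ − x̄)² = 191.4286 ⇒ m₂ = 27.34694
Σ(xᵢ − x̄)⁴ = 8335.6152 ⇒ m₄ = 1190.80217
m₂² = 747.85506
β₂ = m₄/m₂² = 1190.80217 / 747.85506 ≈ 1.592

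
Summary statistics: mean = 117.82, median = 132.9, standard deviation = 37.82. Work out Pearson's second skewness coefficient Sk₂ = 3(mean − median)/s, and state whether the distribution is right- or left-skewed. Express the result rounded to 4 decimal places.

-1.1962, left-skewed

Sk₂ = 3(117.82 − 132.9) / 37.82 = 3 × -15.0800 / 37.82
    = -45.2400 / 37.82 ≈ -1.1962
Sk₂ < 0 ⇒ mean < median ⇒ left-skewed (negative skew).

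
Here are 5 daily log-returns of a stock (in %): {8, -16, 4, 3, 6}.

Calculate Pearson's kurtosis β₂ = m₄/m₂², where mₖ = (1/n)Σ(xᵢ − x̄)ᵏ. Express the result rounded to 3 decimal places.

x̄ = 1.0000
Σ(xᵢ − x̄)² = 376.0000 ⇒ m₂ = 75.20000
Σ(xᵢ − x̄)⁴ = 86644.0000 ⇒ m₄ = 17328.80000
m₂² = 5655.04000
β₂ = m₄/m₂² = 17328.80000 / 5655.04000 ≈ 3.064

3.064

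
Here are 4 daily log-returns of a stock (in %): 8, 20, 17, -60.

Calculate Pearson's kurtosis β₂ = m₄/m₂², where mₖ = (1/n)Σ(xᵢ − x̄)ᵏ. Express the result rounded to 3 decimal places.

2.282

x̄ = -3.7500
Σ(xᵢ − x̄)² = 4296.7500 ⇒ m₂ = 1074.18750
Σ(xᵢ − x̄)⁴ = 10533903.3281 ⇒ m₄ = 2633475.83203
m₂² = 1153878.78516
β₂ = m₄/m₂² = 2633475.83203 / 1153878.78516 ≈ 2.282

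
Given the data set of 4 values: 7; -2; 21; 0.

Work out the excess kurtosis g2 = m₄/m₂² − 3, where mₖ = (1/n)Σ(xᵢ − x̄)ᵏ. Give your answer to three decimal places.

x̄ = 6.5000
Σ(xᵢ − x̄)² = 325.0000 ⇒ m₂ = 81.25000
Σ(xᵢ − x̄)⁴ = 51210.2500 ⇒ m₄ = 12802.56250
m₂² = 6601.56250
g2 = m₄/m₂² − 3 = 1.93932 − 3 ≈ -1.061

-1.061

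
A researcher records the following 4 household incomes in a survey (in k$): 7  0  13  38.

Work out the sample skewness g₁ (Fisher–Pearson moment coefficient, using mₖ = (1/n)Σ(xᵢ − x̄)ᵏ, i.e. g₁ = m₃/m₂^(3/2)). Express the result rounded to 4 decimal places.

0.8080

x̄ = (7 + 0 + 13 + 38) / 4 = 14.5000
deviations (xᵢ − x̄): -7.5000, -14.5000, -1.5000, 23.5000
Σ(xᵢ − x̄)² = 821.0000 ⇒ m₂ = 821.0000/4 = 205.25000
Σ(xᵢ − x̄)³ = 9504.0000 ⇒ m₃ = 9504.0000/4 = 2376.00000
m₂^(3/2) = 205.25000^(1.5) = 2940.52414
g₁ = m₃ / m₂^(3/2) = 2376.00000 / 2940.52414 ≈ 0.8080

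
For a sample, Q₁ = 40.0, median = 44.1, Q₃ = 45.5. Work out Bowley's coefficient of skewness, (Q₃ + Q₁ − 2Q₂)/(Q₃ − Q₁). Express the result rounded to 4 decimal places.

numerator: Q₃ + Q₁ − 2Q₂ = 45.5 + 40.0 − 2×44.1 = -2.7000
denominator: Q₃ − Q₁ = 45.5 − 40.0 = 5.5000
Bowley skewness = -2.7000 / 5.5000 ≈ -0.4909

-0.4909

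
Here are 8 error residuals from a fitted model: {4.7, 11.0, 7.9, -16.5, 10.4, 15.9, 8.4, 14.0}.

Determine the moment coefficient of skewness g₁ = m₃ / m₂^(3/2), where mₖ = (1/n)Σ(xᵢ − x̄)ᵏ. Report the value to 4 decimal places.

-1.7390

x̄ = (4.7 + 11.0 + 7.9 - 16.5 + 10.4 + 15.9 + 8.4 + 14.0) / 8 = 6.9750
deviations (xᵢ − x̄): -2.2750, 4.0250, 0.9250, -23.4750, 3.4250, 8.9250, 1.4250, 7.0250
Σ(xᵢ − x̄)² = 716.0750 ⇒ m₂ = 716.0750/8 = 89.50938
Σ(xᵢ − x̄)³ = -11781.5903 ⇒ m₃ = -11781.5903/8 = -1472.69878
m₂^(3/2) = 89.50938^(1.5) = 846.84278
g₁ = m₃ / m₂^(3/2) = -1472.69878 / 846.84278 ≈ -1.7390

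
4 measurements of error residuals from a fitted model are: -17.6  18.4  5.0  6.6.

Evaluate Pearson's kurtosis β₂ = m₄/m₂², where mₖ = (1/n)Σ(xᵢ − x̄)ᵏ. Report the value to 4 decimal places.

2.0732

x̄ = 3.1000
Σ(xᵢ − x̄)² = 678.4400 ⇒ m₂ = 169.61000
Σ(xᵢ − x̄)⁴ = 238564.9028 ⇒ m₄ = 59641.22570
m₂² = 28767.55210
β₂ = m₄/m₂² = 59641.22570 / 28767.55210 ≈ 2.0732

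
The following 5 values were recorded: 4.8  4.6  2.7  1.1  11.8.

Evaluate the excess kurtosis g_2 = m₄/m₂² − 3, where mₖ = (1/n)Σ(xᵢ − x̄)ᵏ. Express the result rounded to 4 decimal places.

x̄ = 5.0000
Σ(xᵢ − x̄)² = 66.9400 ⇒ m₂ = 13.38800
Σ(xᵢ − x̄)⁴ = 2397.4930 ⇒ m₄ = 479.49860
m₂² = 179.23854
g_2 = m₄/m₂² − 3 = 2.67520 − 3 ≈ -0.3248

-0.3248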